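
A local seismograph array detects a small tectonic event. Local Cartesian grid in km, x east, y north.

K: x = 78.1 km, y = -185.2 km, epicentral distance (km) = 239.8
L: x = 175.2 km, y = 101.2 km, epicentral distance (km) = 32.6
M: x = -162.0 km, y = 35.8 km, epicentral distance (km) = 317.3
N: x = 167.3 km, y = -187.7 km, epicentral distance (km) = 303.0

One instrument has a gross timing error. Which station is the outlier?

Solve using three stations at a time. Using L, M, N (subtract circle equations pairwise → linear system) gives (x, y) ≈ (145.4, 114.5).
Distances from that point to each station vs reported:
  K: calculated 307.2 vs reported 239.8 → residual 67.4 km
  L: calculated 32.6 vs reported 32.6 → residual 0.0 km
  M: calculated 317.3 vs reported 317.3 → residual 0.0 km
  N: calculated 303.0 vs reported 303.0 → residual 0.0 km
L, M, N are mutually consistent (residuals ≈ 0); K is off by 67.4 km.

K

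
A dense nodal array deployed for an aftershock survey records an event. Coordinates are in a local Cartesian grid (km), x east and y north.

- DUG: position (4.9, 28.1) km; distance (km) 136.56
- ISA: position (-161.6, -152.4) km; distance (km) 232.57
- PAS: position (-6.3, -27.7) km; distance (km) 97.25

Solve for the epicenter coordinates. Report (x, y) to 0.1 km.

Circle about each station: (x − 4.9)² + (y − 28.1)² = 136.56²; (x + 161.6)² + (y + 152.4)² = 232.57²; (x + 6.3)² + (y + 27.7)² = 97.25².
Subtracting pairs of circle equations eliminates x²+y² and gives linear equations (the radical axes):
-333.0 x − 361.0 y = 13086.53
-22.4 x − 111.6 y = 9184.43
Solving the 2×2 system: x ≈ 63.8, y ≈ -95.1 km.

(63.8, -95.1)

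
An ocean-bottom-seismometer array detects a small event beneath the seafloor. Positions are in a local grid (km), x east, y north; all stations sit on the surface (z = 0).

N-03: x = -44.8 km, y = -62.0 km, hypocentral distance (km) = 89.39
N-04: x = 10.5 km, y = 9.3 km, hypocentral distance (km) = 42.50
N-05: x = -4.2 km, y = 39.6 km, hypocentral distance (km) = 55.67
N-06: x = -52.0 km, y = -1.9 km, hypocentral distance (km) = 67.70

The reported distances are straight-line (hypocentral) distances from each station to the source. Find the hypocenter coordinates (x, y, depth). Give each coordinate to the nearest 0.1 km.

Each station gives a sphere (x−x_i)² + (y−y_i)² + z² = d_i² (stations at z=0).
Subtracting the N-03 sphere from N-04 and N-05: z² cancels, leaving linear equations in x and y:
110.6 x + 142.6 y = 530.02
81.2 x + 203.2 y = 626.18
Solving: x ≈ 1.690, y ≈ 2.406 km (keep extra digits for the depth step; rounded: 1.7, 2.4).
Then from the N-03 sphere: z² = 89.39² − (x + 44.8)² − (y + 62.0)² with x = 1.690, y = 2.406, so z ≈ 41.001 ≈ 41.0 km.

x ≈ 1.7 km, y ≈ 2.4 km, depth ≈ 41.0 km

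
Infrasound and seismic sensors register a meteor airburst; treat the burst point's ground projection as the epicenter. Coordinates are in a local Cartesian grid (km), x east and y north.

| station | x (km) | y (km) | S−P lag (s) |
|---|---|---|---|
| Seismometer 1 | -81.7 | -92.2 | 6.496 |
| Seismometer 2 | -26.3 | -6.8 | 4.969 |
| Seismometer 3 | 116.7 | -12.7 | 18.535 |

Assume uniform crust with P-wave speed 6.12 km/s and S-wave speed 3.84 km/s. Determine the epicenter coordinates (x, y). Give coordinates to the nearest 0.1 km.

Distance from S−P lag: d = Δt · v_P v_S / (v_P − v_S) = Δt · (6.12·3.84)/(6.12−3.84) ≈ 10.3074·Δt.
So d_Seismometer 1 = 66.96, d_Seismometer 2 = 51.22, d_Seismometer 3 = 191.05 km.
Circle about each station: (x + 81.7)² + (y + 92.2)² = 66.96²; (x + 26.3)² + (y + 6.8)² = 51.22²; (x − 116.7)² + (y + 12.7)² = 191.05².
Subtracting the Seismometer 1 equation from the Seismometer 2 and Seismometer 3 equations removes the quadratic terms:
110.8 x + 170.8 y = -12577.65
396.8 x + 159.0 y = -33412.01
Solving the 2×2 system: x ≈ -73.9, y ≈ -25.7 km.

x ≈ -73.9 km, y ≈ -25.7 km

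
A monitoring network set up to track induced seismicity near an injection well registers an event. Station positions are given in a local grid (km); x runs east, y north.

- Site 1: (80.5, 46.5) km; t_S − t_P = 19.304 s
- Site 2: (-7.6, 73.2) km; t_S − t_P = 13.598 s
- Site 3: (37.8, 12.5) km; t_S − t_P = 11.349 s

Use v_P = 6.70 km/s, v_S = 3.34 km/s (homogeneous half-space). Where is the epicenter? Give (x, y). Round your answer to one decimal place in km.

Distance from S−P lag: d = Δt · v_P v_S / (v_P − v_S) = Δt · (6.70·3.34)/(6.70−3.34) ≈ 6.6601·Δt.
So d_Site 1 = 128.57, d_Site 2 = 90.56, d_Site 3 = 75.59 km.
Circle about each station: (x − 80.5)² + (y − 46.5)² = 128.57²; (x + 7.6)² + (y − 73.2)² = 90.56²; (x − 37.8)² + (y − 12.5)² = 75.59².
Subtracting pairs of circle equations eliminates x²+y² and gives linear equations (the radical axes):
-176.2 x + 53.4 y = 5102.63
-85.4 x − 68.0 y = 3758.99
Solving the 2×2 system: x ≈ -33.1, y ≈ -13.7 km.

-33.1 km east, -13.7 km north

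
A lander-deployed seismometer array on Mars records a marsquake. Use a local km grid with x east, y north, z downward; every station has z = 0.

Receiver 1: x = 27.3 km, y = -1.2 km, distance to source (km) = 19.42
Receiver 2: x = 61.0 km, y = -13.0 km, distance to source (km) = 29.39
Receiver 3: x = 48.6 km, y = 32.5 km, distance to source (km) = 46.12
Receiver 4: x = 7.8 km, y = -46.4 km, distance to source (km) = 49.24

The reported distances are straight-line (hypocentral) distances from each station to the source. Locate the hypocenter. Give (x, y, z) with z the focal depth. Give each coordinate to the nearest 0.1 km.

x ≈ 36.2 km, y ≈ -9.2 km, depth ≈ 15.3 km

Each station gives a sphere (x−x_i)² + (y−y_i)² + z² = d_i² (stations at z=0).
Subtracting the Receiver 1 sphere from Receiver 2 and Receiver 3: z² cancels, leaving linear equations in x and y:
67.4 x − 23.6 y = 2656.63
42.6 x + 67.4 y = 921.56
Solving: x ≈ 36.194, y ≈ -9.203 km (keep extra digits for the depth step; rounded: 36.2, -9.2).
Then from the Receiver 1 sphere: z² = 19.42² − (x − 27.3)² − (y + 1.2)² with x = 36.194, y = -9.203, so z ≈ 15.297 ≈ 15.3 km.
Check against Receiver 4 (with the unrounded solution): distance 49.23 ≈ 49.24 km. ✓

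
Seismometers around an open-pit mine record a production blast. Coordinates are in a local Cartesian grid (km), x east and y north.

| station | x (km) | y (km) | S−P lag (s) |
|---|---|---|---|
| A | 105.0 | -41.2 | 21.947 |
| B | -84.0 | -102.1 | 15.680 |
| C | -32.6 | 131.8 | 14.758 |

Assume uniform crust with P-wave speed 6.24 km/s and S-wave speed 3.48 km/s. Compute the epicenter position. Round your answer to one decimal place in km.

Distance from S−P lag: d = Δt · v_P v_S / (v_P − v_S) = Δt · (6.24·3.48)/(6.24−3.48) ≈ 7.8678·Δt.
So d_A = 172.68, d_B = 123.37, d_C = 116.11 km.
Circle about each station: (x − 105.0)² + (y + 41.2)² = 172.68²; (x + 84.0)² + (y + 102.1)² = 123.37²; (x + 32.6)² + (y − 131.8)² = 116.11².
Subtracting the A equation from the B and C equations removes the quadratic terms:
-378.0 x − 121.8 y = 19356.20
-275.2 x + 346.0 y = 22048.41
Solving the 2×2 system: x ≈ -57.1, y ≈ 18.3 km.

(-57.1, 18.3)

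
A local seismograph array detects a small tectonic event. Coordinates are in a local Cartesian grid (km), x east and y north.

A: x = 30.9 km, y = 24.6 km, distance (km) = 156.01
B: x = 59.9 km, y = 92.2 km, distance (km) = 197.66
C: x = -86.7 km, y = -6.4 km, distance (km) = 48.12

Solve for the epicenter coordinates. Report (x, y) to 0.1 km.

x ≈ -125.1 km, y ≈ 22.6 km

Circle about each station: (x − 30.9)² + (y − 24.6)² = 156.01²; (x − 59.9)² + (y − 92.2)² = 197.66²; (x + 86.7)² + (y + 6.4)² = 48.12².
Subtracting the A equation from the B and C equations removes the quadratic terms:
58.0 x + 135.2 y = -4201.48
-235.2 x − 62.0 y = 28021.47
Solving the 2×2 system: x ≈ -125.1, y ≈ 22.6 km.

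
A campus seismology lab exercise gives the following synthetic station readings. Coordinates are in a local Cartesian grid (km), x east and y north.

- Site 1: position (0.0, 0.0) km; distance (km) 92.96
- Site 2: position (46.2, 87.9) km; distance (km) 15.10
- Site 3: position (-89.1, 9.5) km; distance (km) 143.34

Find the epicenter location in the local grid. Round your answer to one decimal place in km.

31.1 km east, 87.6 km north

Circle about each station: x² + y² = 92.96²; (x − 46.2)² + (y − 87.9)² = 15.10²; (x + 89.1)² + (y − 9.5)² = 143.34².
Subtracting pairs of circle equations eliminates x²+y² and gives linear equations (the radical axes):
92.4 x + 175.8 y = 18274.40
-178.2 x + 19.0 y = -3875.73
Solving the 2×2 system: x ≈ 31.1, y ≈ 87.6 km.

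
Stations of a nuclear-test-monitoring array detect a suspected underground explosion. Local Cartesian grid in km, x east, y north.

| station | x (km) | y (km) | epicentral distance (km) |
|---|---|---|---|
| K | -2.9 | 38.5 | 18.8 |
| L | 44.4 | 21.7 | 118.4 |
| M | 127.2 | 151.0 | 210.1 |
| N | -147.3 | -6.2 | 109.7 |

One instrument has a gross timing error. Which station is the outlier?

K

Solve using three stations at a time. Using L, M, N (subtract circle equations pairwise → linear system) gives (x, y) ≈ (-65.2, 66.5).
Distances from that point to each station vs reported:
  K: calculated 68.3 vs reported 18.8 → residual 49.5 km
  L: calculated 118.4 vs reported 118.4 → residual 0.0 km
  M: calculated 210.1 vs reported 210.1 → residual 0.0 km
  N: calculated 109.7 vs reported 109.7 → residual 0.0 km
L, M, N are mutually consistent (residuals ≈ 0); K is off by 49.5 km.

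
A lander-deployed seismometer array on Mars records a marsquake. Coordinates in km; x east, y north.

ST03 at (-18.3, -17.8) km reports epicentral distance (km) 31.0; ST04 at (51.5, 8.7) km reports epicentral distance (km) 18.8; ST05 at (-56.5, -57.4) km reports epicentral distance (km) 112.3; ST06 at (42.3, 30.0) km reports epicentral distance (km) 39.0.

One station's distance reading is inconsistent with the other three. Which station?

ST03

Solve using three stations at a time. Using ST04, ST05, ST06 (subtract circle equations pairwise → linear system) gives (x, y) ≈ (44.8, -9.0).
Distances from that point to each station vs reported:
  ST03: calculated 63.7 vs reported 31.0 → residual 32.7 km
  ST04: calculated 18.9 vs reported 18.8 → residual 0.1 km
  ST05: calculated 112.3 vs reported 112.3 → residual 0.0 km
  ST06: calculated 39.0 vs reported 39.0 → residual 0.0 km
ST04, ST05, ST06 are mutually consistent (residuals ≈ 0); ST03 is off by 32.7 km.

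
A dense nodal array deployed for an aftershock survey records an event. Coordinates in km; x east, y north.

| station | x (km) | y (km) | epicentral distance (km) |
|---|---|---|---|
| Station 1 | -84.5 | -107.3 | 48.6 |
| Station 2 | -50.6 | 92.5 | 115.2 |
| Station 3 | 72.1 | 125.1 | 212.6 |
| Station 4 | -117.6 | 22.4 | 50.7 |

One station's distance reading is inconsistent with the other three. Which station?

Station 1

Solve using three stations at a time. Using Station 2, Station 3, Station 4 (subtract circle equations pairwise → linear system) gives (x, y) ≈ (-85.9, -17.2).
Distances from that point to each station vs reported:
  Station 1: calculated 90.1 vs reported 48.6 → residual 41.5 km
  Station 2: calculated 115.2 vs reported 115.2 → residual 0.0 km
  Station 3: calculated 212.6 vs reported 212.6 → residual 0.0 km
  Station 4: calculated 50.7 vs reported 50.7 → residual 0.0 km
Station 2, Station 3, Station 4 are mutually consistent (residuals ≈ 0); Station 1 is off by 41.5 km.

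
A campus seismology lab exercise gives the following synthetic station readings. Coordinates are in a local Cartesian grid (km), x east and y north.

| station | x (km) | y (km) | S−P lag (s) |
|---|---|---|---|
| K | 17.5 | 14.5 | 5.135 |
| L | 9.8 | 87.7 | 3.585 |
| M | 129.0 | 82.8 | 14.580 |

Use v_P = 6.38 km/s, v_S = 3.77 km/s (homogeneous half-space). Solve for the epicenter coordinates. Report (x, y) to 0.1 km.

Distance from S−P lag: d = Δt · v_P v_S / (v_P − v_S) = Δt · (6.38·3.77)/(6.38−3.77) ≈ 9.2156·Δt.
So d_K = 47.32, d_L = 33.04, d_M = 134.36 km.
Circle about each station: (x − 17.5)² + (y − 14.5)² = 47.32²; (x − 9.8)² + (y − 87.7)² = 33.04²; (x − 129.0)² + (y − 82.8)² = 134.36².
Subtracting the K equation from the L and M equations removes the quadratic terms:
-15.4 x + 146.4 y = 8418.37
223.0 x + 136.6 y = 7166.91
Solving the 2×2 system: x ≈ -2.9, y ≈ 57.2 km.

x ≈ -2.9 km, y ≈ 57.2 km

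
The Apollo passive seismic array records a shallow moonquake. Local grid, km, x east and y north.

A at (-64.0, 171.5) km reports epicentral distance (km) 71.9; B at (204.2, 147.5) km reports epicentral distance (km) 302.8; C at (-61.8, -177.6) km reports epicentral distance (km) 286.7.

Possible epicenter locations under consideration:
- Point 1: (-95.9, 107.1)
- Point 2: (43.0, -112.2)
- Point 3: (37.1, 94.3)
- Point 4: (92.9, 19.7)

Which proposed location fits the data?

Point 1

For each candidate, compare |candidate − station| to the reported distance:
Point 1: residuals A 0.0, B 0.0, C 0.0 → max 0.0 km
Point 2: residuals A 231.3, B 2.9, C 163.2 → max 231.3 km
Point 3: residuals A 55.3, B 127.4, C 2.6 → max 127.4 km
Point 4: residuals A 146.4, B 133.3, C 36.0 → max 146.4 km
Only Point 1 has all residuals ≈ 0.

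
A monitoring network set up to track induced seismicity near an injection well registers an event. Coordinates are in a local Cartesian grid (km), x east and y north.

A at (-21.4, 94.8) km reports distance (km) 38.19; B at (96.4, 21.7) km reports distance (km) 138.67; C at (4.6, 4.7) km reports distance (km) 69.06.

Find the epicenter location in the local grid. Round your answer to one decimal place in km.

-36.9 km east, 59.9 km north

Circle about each station: (x + 21.4)² + (y − 94.8)² = 38.19²; (x − 96.4)² + (y − 21.7)² = 138.67²; (x − 4.6)² + (y − 4.7)² = 69.06².
Subtracting the A equation from the B and C equations removes the quadratic terms:
235.6 x − 146.2 y = -17452.04
52.0 x − 180.2 y = -12712.56
Solving the 2×2 system: x ≈ -36.9, y ≈ 59.9 km.
Check against A (with the unrounded x, y): √((x + 21.4)²+(y − 94.8)²) = 38.19 ≈ 38.19 km. ✓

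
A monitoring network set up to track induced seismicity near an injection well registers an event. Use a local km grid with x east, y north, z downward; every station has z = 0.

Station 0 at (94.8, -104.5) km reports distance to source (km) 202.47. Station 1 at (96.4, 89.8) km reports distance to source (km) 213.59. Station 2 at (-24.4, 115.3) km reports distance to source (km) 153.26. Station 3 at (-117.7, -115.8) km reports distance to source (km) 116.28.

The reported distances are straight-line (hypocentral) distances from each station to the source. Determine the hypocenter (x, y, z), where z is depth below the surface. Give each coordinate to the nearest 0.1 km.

Each station gives a sphere (x−x_i)² + (y−y_i)² + z² = d_i² (stations at z=0).
Subtracting the Station 0 sphere from Station 1 and Station 2: z² cancels, leaving linear equations in x and y:
3.2 x + 388.6 y = -7176.88
-238.4 x + 439.6 y = 11487.63
Solving: x ≈ -81.012, y ≈ -17.801 km (keep extra digits for the depth step; rounded: -81.0, -17.8).
Then from the Station 0 sphere: z² = 202.47² − (x − 94.8)² − (y + 104.5)² with x = -81.012, y = -17.801, so z ≈ 50.671 ≈ 50.7 km.

x ≈ -81.0 km, y ≈ -17.8 km, depth ≈ 50.7 km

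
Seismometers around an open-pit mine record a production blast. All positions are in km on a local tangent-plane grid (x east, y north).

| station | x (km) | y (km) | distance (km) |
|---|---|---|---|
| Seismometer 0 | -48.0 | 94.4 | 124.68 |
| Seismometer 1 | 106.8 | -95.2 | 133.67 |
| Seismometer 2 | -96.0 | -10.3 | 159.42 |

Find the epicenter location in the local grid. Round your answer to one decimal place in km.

(58.4, 29.4)

Circle about each station: (x + 48.0)² + (y − 94.4)² = 124.68²; (x − 106.8)² + (y + 95.2)² = 133.67²; (x + 96.0)² + (y + 10.3)² = 159.42².
Subtracting the Seismometer 0 equation from the Seismometer 1 and Seismometer 2 equations removes the quadratic terms:
309.6 x − 379.2 y = 6931.35
-96.0 x − 209.4 y = -11762.90
Solving the 2×2 system: x ≈ 58.4, y ≈ 29.4 km.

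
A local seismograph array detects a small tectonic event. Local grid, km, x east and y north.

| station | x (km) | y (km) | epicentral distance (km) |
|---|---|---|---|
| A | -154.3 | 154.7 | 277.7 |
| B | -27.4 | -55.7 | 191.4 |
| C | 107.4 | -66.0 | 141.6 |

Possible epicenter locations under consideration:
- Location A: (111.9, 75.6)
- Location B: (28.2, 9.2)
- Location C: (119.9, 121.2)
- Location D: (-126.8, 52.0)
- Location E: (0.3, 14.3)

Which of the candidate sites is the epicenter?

For each candidate, compare |candidate − station| to the reported distance:
Location A: residuals A 0.0, B 0.0, C 0.1 → max 0.1 km
Location B: residuals A 44.3, B 105.9, C 32.4 → max 105.9 km
Location C: residuals A 1.5, B 38.8, C 46.0 → max 46.0 km
Location D: residuals A 171.4, B 44.8, C 120.6 → max 171.4 km
Location E: residuals A 68.9, B 116.1, C 7.7 → max 116.1 km
Only Location A has all residuals ≈ 0.

Location A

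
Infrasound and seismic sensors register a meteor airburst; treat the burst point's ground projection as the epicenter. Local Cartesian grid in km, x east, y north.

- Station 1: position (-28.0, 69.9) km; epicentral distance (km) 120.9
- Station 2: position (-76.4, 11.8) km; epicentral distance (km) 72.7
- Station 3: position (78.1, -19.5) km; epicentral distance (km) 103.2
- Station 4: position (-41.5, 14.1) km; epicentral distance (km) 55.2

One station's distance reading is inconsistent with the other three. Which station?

Station 1

Solve using three stations at a time. Using Station 2, Station 3, Station 4 (subtract circle equations pairwise → linear system) gives (x, y) ≈ (-23.5, -38.4).
Distances from that point to each station vs reported:
  Station 1: calculated 108.3 vs reported 120.9 → residual 12.6 km
  Station 2: calculated 72.9 vs reported 72.7 → residual 0.2 km
  Station 3: calculated 103.3 vs reported 103.2 → residual 0.1 km
  Station 4: calculated 55.5 vs reported 55.2 → residual 0.3 km
Station 2, Station 3, Station 4 are mutually consistent (residuals ≈ 0); Station 1 is off by 12.6 km.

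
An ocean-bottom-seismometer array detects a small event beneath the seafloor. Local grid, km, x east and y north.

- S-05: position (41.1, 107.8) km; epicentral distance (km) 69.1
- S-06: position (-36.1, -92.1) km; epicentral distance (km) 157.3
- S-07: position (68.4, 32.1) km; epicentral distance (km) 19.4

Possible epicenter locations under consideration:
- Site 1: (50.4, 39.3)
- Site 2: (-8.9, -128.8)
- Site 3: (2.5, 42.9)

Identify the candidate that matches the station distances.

Site 1

For each candidate, compare |candidate − station| to the reported distance:
Site 1: residuals S-05 0.0, S-06 0.0, S-07 0.0 → max 0.0 km
Site 2: residuals S-05 172.7, S-06 111.6, S-07 159.1 → max 172.7 km
Site 3: residuals S-05 6.4, S-06 16.9, S-07 47.4 → max 47.4 km
Only Site 1 has all residuals ≈ 0.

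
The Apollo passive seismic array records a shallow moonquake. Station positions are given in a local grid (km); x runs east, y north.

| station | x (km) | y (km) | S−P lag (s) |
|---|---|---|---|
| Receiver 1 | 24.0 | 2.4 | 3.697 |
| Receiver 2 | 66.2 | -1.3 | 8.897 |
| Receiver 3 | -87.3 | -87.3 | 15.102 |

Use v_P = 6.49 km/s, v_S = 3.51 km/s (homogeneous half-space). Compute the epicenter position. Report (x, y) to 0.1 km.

x ≈ -1.2 km, y ≈ -10.4 km

Distance from S−P lag: d = Δt · v_P v_S / (v_P − v_S) = Δt · (6.49·3.51)/(6.49−3.51) ≈ 7.6443·Δt.
So d_Receiver 1 = 28.26, d_Receiver 2 = 68.01, d_Receiver 3 = 115.44 km.
Circle about each station: (x − 24.0)² + (y − 2.4)² = 28.26²; (x − 66.2)² + (y + 1.3)² = 68.01²; (x + 87.3)² + (y + 87.3)² = 115.44².
Subtracting pairs of circle equations eliminates x²+y² and gives linear equations (the radical axes):
84.4 x − 7.4 y = -24.36
-222.6 x − 179.4 y = 2133.05
Solving the 2×2 system: x ≈ -1.2, y ≈ -10.4 km.
Check against Receiver 1 (with the unrounded x, y): √((x − 24.0)²+(y − 2.4)²) = 28.27 ≈ 28.26 km. ✓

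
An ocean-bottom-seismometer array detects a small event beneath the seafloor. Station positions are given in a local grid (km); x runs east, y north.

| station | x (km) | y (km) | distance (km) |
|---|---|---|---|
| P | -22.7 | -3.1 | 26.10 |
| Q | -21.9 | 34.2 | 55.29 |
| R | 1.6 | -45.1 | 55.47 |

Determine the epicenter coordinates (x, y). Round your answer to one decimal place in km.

-45.5 km east, -15.8 km north

Circle about each station: (x + 22.7)² + (y + 3.1)² = 26.10²; (x + 21.9)² + (y − 34.2)² = 55.29²; (x − 1.6)² + (y + 45.1)² = 55.47².
Subtracting the P equation from the Q and R equations removes the quadratic terms:
1.6 x + 74.6 y = -1251.42
48.6 x − 84.0 y = -884.04
Solving the 2×2 system: x ≈ -45.5, y ≈ -15.8 km.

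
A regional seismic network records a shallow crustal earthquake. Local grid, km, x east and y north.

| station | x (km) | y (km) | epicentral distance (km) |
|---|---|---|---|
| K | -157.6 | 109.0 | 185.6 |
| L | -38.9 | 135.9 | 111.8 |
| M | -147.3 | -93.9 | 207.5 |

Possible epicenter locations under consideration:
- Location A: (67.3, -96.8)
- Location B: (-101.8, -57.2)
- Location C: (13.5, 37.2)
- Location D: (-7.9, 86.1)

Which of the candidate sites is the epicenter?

Location C

For each candidate, compare |candidate − station| to the reported distance:
Location A: residuals K 119.3, L 144.0, M 7.1 → max 144.0 km
Location B: residuals K 10.3, L 91.3, M 149.0 → max 149.0 km
Location C: residuals K 0.0, L 0.1, M 0.0 → max 0.1 km
Location D: residuals K 34.2, L 53.1, M 20.2 → max 53.1 km
Only Location C has all residuals ≈ 0.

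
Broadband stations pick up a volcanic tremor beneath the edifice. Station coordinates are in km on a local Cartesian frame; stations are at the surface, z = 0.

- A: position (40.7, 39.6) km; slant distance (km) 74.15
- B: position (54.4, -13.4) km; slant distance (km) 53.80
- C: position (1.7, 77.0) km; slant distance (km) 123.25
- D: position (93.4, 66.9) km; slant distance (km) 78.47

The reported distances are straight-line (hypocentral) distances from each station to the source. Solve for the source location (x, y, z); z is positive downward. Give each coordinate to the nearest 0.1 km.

x ≈ 88.8 km, y ≈ -0.8 km, depth ≈ 39.4 km

Each station gives a sphere (x−x_i)² + (y−y_i)² + z² = d_i² (stations at z=0).
Subtracting the A sphere from B and C: z² cancels, leaving linear equations in x and y:
27.4 x − 106.0 y = 2518.05
-78.0 x + 74.8 y = -6985.10
Solving: x ≈ 88.779, y ≈ -0.807 km (keep extra digits for the depth step; rounded: 88.8, -0.8).
Then from the A sphere: z² = 74.15² − (x − 40.7)² − (y − 39.6)² with x = 88.779, y = -0.807, so z ≈ 39.420 ≈ 39.4 km.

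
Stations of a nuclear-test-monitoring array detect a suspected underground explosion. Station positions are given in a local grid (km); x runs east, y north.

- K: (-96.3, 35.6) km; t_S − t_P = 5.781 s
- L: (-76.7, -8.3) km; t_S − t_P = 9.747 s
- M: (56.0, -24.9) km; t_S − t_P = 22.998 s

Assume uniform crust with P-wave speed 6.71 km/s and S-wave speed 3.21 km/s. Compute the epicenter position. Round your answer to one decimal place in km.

-63.9 km east, 50.3 km north

Distance from S−P lag: d = Δt · v_P v_S / (v_P − v_S) = Δt · (6.71·3.21)/(6.71−3.21) ≈ 6.1540·Δt.
So d_K = 35.58, d_L = 59.98, d_M = 141.53 km.
Circle about each station: (x + 96.3)² + (y − 35.6)² = 35.58²; (x + 76.7)² + (y + 8.3)² = 59.98²; (x − 56.0)² + (y + 24.9)² = 141.53².
Subtracting pairs of circle equations eliminates x²+y² and gives linear equations (the radical axes):
39.2 x − 87.8 y = -6920.93
304.6 x − 121.0 y = -25549.84
Solving the 2×2 system: x ≈ -63.9, y ≈ 50.3 km.
Check against K (with the unrounded x, y): √((x + 96.3)²+(y − 35.6)²) = 35.58 ≈ 35.58 km. ✓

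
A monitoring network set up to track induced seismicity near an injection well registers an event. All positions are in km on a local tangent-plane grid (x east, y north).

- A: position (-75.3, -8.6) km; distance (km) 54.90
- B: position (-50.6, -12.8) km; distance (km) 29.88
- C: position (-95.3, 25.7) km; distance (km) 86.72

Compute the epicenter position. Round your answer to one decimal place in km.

-21.6 km east, -20.0 km north

Circle about each station: (x + 75.3)² + (y + 8.6)² = 54.90²; (x + 50.6)² + (y + 12.8)² = 29.88²; (x + 95.3)² + (y − 25.7)² = 86.72².
Subtracting pairs of circle equations eliminates x²+y² and gives linear equations (the radical axes):
49.4 x − 8.4 y = -898.65
-40.0 x + 68.6 y = -507.82
Solving the 2×2 system: x ≈ -21.6, y ≈ -20.0 km.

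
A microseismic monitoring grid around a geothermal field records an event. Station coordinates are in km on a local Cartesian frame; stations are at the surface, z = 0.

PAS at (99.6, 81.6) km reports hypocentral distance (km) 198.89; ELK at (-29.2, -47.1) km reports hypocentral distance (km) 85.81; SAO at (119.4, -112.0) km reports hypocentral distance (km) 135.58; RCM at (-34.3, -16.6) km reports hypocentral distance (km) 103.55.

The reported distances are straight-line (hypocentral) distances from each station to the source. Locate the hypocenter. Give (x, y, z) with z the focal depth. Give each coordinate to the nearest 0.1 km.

(7.7, -80.3, 70.0)

Each station gives a sphere (x−x_i)² + (y−y_i)² + z² = d_i² (stations at z=0).
Subtracting the PAS sphere from ELK and SAO: z² cancels, leaving linear equations in x and y:
-257.6 x − 257.4 y = 18686.21
39.6 x − 387.2 y = 31396.94
Solving: x ≈ 7.698, y ≈ -80.300 km (keep extra digits for the depth step; rounded: 7.7, -80.3).
Then from the PAS sphere: z² = 198.89² − (x − 99.6)² − (y − 81.6)² with x = 7.698, y = -80.300, so z ≈ 69.997 ≈ 70.0 km.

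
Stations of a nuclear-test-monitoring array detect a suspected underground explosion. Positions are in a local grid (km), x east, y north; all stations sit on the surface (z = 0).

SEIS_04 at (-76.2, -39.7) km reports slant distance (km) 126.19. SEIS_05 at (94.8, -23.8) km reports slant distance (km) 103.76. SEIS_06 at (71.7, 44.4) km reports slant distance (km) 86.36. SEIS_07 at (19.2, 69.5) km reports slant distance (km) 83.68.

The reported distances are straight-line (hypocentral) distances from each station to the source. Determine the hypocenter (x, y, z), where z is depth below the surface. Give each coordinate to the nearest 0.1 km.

Each station gives a sphere (x−x_i)² + (y−y_i)² + z² = d_i² (stations at z=0).
Subtracting the SEIS_04 sphere from SEIS_05 and SEIS_06: z² cancels, leaving linear equations in x and y:
342.0 x + 31.8 y = 7328.73
295.8 x + 168.2 y = 8195.59
Solving: x ≈ 20.202, y ≈ 13.198 km (keep extra digits for the depth step; rounded: 20.2, 13.2).
Then from the SEIS_04 sphere: z² = 126.19² − (x + 76.2)² − (y + 39.7)² with x = 20.202, y = 13.198, so z ≈ 61.906 ≈ 61.9 km.

x ≈ 20.2 km, y ≈ 13.2 km, depth ≈ 61.9 km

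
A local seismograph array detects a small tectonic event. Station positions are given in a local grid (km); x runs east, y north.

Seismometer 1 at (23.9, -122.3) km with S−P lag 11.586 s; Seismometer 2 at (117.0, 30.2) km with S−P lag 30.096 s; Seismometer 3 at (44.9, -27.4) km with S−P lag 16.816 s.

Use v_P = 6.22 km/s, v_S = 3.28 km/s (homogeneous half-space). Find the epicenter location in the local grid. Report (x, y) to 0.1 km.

-51.2 km east, -93.6 km north

Distance from S−P lag: d = Δt · v_P v_S / (v_P − v_S) = Δt · (6.22·3.28)/(6.22−3.28) ≈ 6.9393·Δt.
So d_Seismometer 1 = 80.40, d_Seismometer 2 = 208.85, d_Seismometer 3 = 116.69 km.
Circle about each station: (x − 23.9)² + (y + 122.3)² = 80.40²; (x − 117.0)² + (y − 30.2)² = 208.85²; (x − 44.9)² + (y + 27.4)² = 116.69².
Subtracting the Seismometer 1 equation from the Seismometer 2 and Seismometer 3 equations removes the quadratic terms:
186.2 x + 305.0 y = -38081.62
42.0 x + 189.8 y = -19914.13
Solving the 2×2 system: x ≈ -51.2, y ≈ -93.6 km.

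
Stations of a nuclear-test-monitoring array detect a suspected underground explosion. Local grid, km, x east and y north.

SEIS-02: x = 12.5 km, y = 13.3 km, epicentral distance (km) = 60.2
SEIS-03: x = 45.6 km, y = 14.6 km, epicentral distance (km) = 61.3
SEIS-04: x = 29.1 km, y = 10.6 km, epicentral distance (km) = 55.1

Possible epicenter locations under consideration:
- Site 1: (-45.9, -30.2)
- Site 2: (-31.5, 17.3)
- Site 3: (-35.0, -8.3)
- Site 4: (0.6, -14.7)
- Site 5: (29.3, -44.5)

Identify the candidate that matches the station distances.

For each candidate, compare |candidate − station| to the reported distance:
Site 1: residuals SEIS-02 12.6, SEIS-03 40.6, SEIS-04 30.3 → max 40.6 km
Site 2: residuals SEIS-02 16.0, SEIS-03 15.8, SEIS-04 5.9 → max 16.0 km
Site 3: residuals SEIS-02 8.0, SEIS-03 22.5, SEIS-04 11.7 → max 22.5 km
Site 4: residuals SEIS-02 29.8, SEIS-03 7.6, SEIS-04 17.0 → max 29.8 km
Site 5: residuals SEIS-02 0.0, SEIS-03 0.0, SEIS-04 0.0 → max 0.0 km
Only Site 5 has all residuals ≈ 0.

Site 5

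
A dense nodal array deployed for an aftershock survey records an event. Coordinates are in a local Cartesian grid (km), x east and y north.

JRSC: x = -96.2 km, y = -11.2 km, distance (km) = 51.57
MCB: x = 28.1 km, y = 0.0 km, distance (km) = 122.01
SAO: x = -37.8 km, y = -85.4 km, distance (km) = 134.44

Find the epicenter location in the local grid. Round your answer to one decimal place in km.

-87.3 km east, 39.6 km north

Circle about each station: (x + 96.2)² + (y + 11.2)² = 51.57²; (x − 28.1)² + y² = 122.01²; (x + 37.8)² + (y + 85.4)² = 134.44².
Subtracting pairs of circle equations eliminates x²+y² and gives linear equations (the radical axes):
248.6 x + 22.4 y = -20817.25
116.8 x − 148.4 y = -16072.53
Solving the 2×2 system: x ≈ -87.3, y ≈ 39.6 km.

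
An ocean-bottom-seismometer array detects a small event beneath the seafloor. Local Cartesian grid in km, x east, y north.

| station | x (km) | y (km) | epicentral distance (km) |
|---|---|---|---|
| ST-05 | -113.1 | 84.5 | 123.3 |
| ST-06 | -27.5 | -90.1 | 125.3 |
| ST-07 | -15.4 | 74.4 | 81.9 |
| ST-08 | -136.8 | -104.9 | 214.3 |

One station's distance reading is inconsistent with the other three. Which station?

Solve using three stations at a time. Using ST-06, ST-07, ST-08 (subtract circle equations pairwise → linear system) gives (x, y) ≈ (40.9, 14.9).
Distances from that point to each station vs reported:
  ST-05: calculated 169.0 vs reported 123.3 → residual 45.7 km
  ST-06: calculated 125.3 vs reported 125.3 → residual 0.0 km
  ST-07: calculated 81.9 vs reported 81.9 → residual 0.0 km
  ST-08: calculated 214.3 vs reported 214.3 → residual 0.0 km
ST-06, ST-07, ST-08 are mutually consistent (residuals ≈ 0); ST-05 is off by 45.7 km.

ST-05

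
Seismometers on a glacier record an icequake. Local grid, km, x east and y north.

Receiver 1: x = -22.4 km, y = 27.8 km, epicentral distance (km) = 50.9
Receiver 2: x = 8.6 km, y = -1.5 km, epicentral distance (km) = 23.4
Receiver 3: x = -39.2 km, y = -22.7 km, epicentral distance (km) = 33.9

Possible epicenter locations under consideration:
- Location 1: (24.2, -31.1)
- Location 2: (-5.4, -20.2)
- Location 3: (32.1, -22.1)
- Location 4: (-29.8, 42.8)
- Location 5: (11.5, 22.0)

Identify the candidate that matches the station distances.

For each candidate, compare |candidate − station| to the reported distance:
Location 1: residuals Receiver 1 24.2, Receiver 2 10.1, Receiver 3 30.1 → max 30.1 km
Location 2: residuals Receiver 1 0.0, Receiver 2 0.0, Receiver 3 0.0 → max 0.0 km
Location 3: residuals Receiver 1 23.0, Receiver 2 7.9, Receiver 3 37.4 → max 37.4 km
Location 4: residuals Receiver 1 34.2, Receiver 2 35.2, Receiver 3 32.3 → max 35.2 km
Location 5: residuals Receiver 1 16.5, Receiver 2 0.3, Receiver 3 33.7 → max 33.7 km
Only Location 2 has all residuals ≈ 0.

Location 2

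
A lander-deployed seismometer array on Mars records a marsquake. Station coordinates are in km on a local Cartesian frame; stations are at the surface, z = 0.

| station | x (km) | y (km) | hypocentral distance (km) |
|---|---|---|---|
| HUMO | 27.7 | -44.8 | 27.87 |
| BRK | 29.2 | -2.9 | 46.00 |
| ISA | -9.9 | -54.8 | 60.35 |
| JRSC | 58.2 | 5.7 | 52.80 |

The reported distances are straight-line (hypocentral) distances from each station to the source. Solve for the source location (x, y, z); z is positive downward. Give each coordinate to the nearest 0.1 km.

x ≈ 44.5 km, y ≈ -40.4 km, depth ≈ 21.8 km

Each station gives a sphere (x−x_i)² + (y−y_i)² + z² = d_i² (stations at z=0).
Subtracting the HUMO sphere from BRK and ISA: z² cancels, leaving linear equations in x and y:
3.0 x + 83.8 y = -3252.54
-75.2 x − 20.0 y = -2538.67
Solving: x ≈ 44.505, y ≈ -40.406 km (keep extra digits for the depth step; rounded: 44.5, -40.4).
Then from the HUMO sphere: z² = 27.87² − (x − 27.7)² − (y + 44.8)² with x = 44.505, y = -40.406, so z ≈ 21.795 ≈ 21.8 km.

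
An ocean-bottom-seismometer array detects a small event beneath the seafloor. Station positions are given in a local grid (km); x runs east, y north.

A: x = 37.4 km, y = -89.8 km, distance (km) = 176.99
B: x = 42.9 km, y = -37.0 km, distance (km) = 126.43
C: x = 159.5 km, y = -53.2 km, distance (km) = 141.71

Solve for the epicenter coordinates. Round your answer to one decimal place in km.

Circle about each station: (x − 37.4)² + (y + 89.8)² = 176.99²; (x − 42.9)² + (y + 37.0)² = 126.43²; (x − 159.5)² + (y + 53.2)² = 141.71².
Subtracting the A equation from the B and C equations removes the quadratic terms:
11.0 x + 105.6 y = 9087.53
244.2 x + 73.2 y = 30051.43
Solving the 2×2 system: x ≈ 100.4, y ≈ 75.6 km.

x ≈ 100.4 km, y ≈ 75.6 km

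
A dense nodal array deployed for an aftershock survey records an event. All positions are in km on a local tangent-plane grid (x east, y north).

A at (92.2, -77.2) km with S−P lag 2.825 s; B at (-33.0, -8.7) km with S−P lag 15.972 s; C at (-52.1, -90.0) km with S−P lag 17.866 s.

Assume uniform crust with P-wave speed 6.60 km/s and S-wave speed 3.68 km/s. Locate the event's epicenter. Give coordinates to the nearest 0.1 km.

Distance from S−P lag: d = Δt · v_P v_S / (v_P − v_S) = Δt · (6.60·3.68)/(6.60−3.68) ≈ 8.3178·Δt.
So d_A = 23.50, d_B = 132.85, d_C = 148.61 km.
Circle about each station: (x − 92.2)² + (y + 77.2)² = 23.50²; (x + 33.0)² + (y + 8.7)² = 132.85²; (x + 52.1)² + (y + 90.0)² = 148.61².
Subtracting the A equation from the B and C equations removes the quadratic terms:
-250.4 x + 137.0 y = -30392.86
-288.6 x − 25.6 y = -25178.95
Solving the 2×2 system: x ≈ 92.0, y ≈ -53.7 km.

(92.0, -53.7)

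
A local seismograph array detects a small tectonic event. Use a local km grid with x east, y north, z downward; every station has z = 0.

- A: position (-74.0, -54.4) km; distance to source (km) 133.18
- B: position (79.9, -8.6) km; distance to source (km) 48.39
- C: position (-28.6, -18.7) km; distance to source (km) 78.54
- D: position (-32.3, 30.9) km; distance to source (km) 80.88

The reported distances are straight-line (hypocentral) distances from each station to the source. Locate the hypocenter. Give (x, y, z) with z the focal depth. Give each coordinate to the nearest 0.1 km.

x ≈ 41.3 km, y ≈ 7.7 km, depth ≈ 24.2 km

Each station gives a sphere (x−x_i)² + (y−y_i)² + z² = d_i² (stations at z=0).
Subtracting the A sphere from B and C: z² cancels, leaving linear equations in x and y:
307.8 x + 91.6 y = 13417.93
90.8 x + 71.4 y = 4300.67
Solving: x ≈ 41.297, y ≈ 7.716 km (keep extra digits for the depth step; rounded: 41.3, 7.7).
Then from the A sphere: z² = 133.18² − (x + 74.0)² − (y + 54.4)² with x = 41.297, y = 7.716, so z ≈ 24.189 ≈ 24.2 km.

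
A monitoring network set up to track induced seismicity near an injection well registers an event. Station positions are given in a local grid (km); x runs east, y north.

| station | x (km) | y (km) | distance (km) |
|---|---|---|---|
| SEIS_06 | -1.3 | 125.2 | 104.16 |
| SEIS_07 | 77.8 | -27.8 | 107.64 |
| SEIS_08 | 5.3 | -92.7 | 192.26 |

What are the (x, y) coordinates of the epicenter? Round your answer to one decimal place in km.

92.0 km east, 78.9 km north

Circle about each station: (x + 1.3)² + (y − 125.2)² = 104.16²; (x − 77.8)² + (y + 27.8)² = 107.64²; (x − 5.3)² + (y + 92.7)² = 192.26².
Subtracting pairs of circle equations eliminates x²+y² and gives linear equations (the radical axes):
158.2 x − 306.0 y = -9588.11
13.2 x − 435.8 y = -33169.95
Solving the 2×2 system: x ≈ 92.0, y ≈ 78.9 km.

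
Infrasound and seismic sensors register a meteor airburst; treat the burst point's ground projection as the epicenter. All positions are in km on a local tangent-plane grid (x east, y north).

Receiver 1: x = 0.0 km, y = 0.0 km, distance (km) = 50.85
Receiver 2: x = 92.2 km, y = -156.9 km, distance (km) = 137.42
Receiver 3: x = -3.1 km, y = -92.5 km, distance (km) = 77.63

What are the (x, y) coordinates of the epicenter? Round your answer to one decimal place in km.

(41.7, -29.1)

Circle about each station: x² + y² = 50.85²; (x − 92.2)² + (y + 156.9)² = 137.42²; (x + 3.1)² + (y + 92.5)² = 77.63².
Subtracting pairs of circle equations eliminates x²+y² and gives linear equations (the radical axes):
184.4 x − 313.8 y = 16819.92
-6.2 x − 185.0 y = 5125.17
Solving the 2×2 system: x ≈ 41.7, y ≈ -29.1 km.
Check against Receiver 1 (with the unrounded x, y): √(x²+y²) = 50.84 ≈ 50.85 km. ✓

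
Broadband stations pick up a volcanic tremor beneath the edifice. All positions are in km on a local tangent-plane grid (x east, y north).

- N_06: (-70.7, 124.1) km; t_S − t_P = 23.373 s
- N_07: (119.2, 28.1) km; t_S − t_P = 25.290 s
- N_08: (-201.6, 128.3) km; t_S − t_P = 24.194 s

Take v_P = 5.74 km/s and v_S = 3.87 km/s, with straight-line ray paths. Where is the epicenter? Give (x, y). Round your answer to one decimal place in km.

Distance from S−P lag: d = Δt · v_P v_S / (v_P − v_S) = Δt · (5.74·3.87)/(5.74−3.87) ≈ 11.8790·Δt.
So d_N_06 = 277.65, d_N_07 = 300.42, d_N_08 = 287.40 km.
Circle about each station: (x + 70.7)² + (y − 124.1)² = 277.65²; (x − 119.2)² + (y − 28.1)² = 300.42²; (x + 201.6)² + (y − 128.3)² = 287.40².
Subtracting the N_06 equation from the N_07 and N_08 equations removes the quadratic terms:
379.8 x − 192.0 y = -18563.70
-261.8 x + 8.4 y = 31194.91
Solving the 2×2 system: x ≈ -123.9, y ≈ -148.4 km.
Check against N_06 (with the unrounded x, y): √((x + 70.7)²+(y − 124.1)²) = 277.69 ≈ 277.65 km. ✓

-123.9 km east, -148.4 km north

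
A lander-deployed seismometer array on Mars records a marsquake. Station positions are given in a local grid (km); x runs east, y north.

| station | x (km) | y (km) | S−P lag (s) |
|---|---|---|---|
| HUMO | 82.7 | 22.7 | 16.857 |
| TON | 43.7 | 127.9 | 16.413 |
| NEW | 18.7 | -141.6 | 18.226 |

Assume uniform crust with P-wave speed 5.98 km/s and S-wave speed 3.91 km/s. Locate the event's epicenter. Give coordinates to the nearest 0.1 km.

Distance from S−P lag: d = Δt · v_P v_S / (v_P − v_S) = Δt · (5.98·3.91)/(5.98−3.91) ≈ 11.2956·Δt.
So d_HUMO = 190.41, d_TON = 185.39, d_NEW = 205.87 km.
Circle about each station: (x − 82.7)² + (y − 22.7)² = 190.41²; (x − 43.7)² + (y − 127.9)² = 185.39²; (x − 18.7)² + (y + 141.6)² = 205.87².
Subtracting pairs of circle equations eliminates x²+y² and gives linear equations (the radical axes):
-78.0 x + 210.4 y = 12800.04
-128.0 x − 328.6 y = 6919.18
Solving the 2×2 system: x ≈ -107.7, y ≈ 20.9 km.
Check against HUMO (with the unrounded x, y): √((x − 82.7)²+(y − 22.7)²) = 190.43 ≈ 190.41 km. ✓

x ≈ -107.7 km, y ≈ 20.9 km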